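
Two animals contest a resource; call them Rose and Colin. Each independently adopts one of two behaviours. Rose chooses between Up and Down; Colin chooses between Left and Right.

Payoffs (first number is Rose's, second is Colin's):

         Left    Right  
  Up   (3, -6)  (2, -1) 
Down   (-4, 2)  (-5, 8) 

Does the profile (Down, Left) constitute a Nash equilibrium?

At (Down, Left), Rose earns -4; switching to Up would give 3, so Rose would deviate.
Colin earns 2; switching to Right would give 8, so Colin would deviate.
Since at least one player can profitably deviate, this is not a Nash equilibrium.

No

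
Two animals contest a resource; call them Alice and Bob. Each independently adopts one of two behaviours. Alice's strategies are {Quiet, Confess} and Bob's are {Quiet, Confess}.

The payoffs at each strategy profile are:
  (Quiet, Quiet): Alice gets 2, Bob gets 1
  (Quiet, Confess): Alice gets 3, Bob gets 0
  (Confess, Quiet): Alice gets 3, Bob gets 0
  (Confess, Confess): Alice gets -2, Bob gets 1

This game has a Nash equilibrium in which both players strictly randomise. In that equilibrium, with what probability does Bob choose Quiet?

5/6

Let q be the probability that Bob plays Quiet. In a completely mixed equilibrium, Alice must be indifferent between Quiet and Confess.
Alice's expected payoff from Quiet is 2q + 3(1−q); from Confess it is 3q − 2(1−q).
Setting these equal: −q + 3 = 5q − 2, so q = 5/6.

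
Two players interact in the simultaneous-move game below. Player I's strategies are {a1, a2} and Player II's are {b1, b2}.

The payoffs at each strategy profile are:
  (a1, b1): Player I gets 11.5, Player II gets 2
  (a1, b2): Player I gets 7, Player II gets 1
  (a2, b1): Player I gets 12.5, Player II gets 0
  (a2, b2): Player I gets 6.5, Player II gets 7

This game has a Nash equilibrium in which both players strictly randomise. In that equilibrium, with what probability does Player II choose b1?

Let y be the probability that Player II plays b1. In a completely mixed equilibrium, Player I must be indifferent between a1 and a2.
Player I's expected payoff from a1 is 11.5y + 7(1−y); from a2 it is 12.5y + 6.5(1−y).
Setting these equal: 4.5y + 7 = 6y + 6.5, so y = 1/3.

1/3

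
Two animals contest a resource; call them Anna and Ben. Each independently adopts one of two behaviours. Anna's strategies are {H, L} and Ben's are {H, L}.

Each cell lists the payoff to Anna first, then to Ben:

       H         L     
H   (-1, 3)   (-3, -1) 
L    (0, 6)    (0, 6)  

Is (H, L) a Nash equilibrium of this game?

At (H, L), Anna earns -3; switching to L would give 0, so Anna would deviate.
Ben earns -1; switching to H would give 3, so Ben would deviate.
Since at least one player can profitably deviate, this is not a Nash equilibrium.

No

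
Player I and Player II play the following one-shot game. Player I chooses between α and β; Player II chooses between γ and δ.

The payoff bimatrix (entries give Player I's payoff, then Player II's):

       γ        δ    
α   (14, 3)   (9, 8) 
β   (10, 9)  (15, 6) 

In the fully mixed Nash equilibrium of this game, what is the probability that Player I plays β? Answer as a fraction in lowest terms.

Let x be the probability that Player I plays α. In a completely mixed equilibrium, Player II must be indifferent between γ and δ.
Player II's expected payoff from γ is 3x + 9(1−x); from δ it is 8x + 6(1−x).
Setting these equal: −6x + 9 = 2x + 6, so x = 3/8.
Therefore Player I plays β with probability 1 − 3/8 = 5/8.

5/8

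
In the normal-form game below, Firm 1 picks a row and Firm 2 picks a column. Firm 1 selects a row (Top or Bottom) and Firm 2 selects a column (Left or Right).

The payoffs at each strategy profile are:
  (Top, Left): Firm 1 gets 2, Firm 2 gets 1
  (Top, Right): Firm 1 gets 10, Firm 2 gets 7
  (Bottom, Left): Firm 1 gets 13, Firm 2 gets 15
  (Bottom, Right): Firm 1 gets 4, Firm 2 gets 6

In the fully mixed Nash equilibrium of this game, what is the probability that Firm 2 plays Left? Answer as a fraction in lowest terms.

Let q be the probability that Firm 2 plays Left. In a completely mixed equilibrium, Firm 1 must be indifferent between Top and Bottom.
Firm 1's expected payoff from Top is 2q + 10(1−q); from Bottom it is 13q + 4(1−q).
Setting these equal: −8q + 10 = 9q + 4, so q = 6/17.

6/17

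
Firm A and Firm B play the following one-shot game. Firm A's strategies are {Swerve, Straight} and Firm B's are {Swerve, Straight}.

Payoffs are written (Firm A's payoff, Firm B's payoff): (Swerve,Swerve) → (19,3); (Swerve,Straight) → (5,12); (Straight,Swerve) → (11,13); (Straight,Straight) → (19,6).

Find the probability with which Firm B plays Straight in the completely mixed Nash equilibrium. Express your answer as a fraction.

Let q be the probability that Firm B plays Swerve. In a completely mixed equilibrium, Firm A must be indifferent between Swerve and Straight.
Firm A's expected payoff from Swerve is 19q + 5(1−q); from Straight it is 11q + 19(1−q).
Setting these equal: 14q + 5 = −8q + 19, so q = 7/11.
Therefore Firm B plays Straight with probability 1 − 7/11 = 4/11.

4/11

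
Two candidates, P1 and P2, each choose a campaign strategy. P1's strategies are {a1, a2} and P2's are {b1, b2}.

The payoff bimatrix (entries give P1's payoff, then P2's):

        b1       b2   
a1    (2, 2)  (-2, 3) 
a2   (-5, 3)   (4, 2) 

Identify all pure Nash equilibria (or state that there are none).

none

(a1, b1): P2 prefers b2 (3 > 2) — not an equilibrium.
(a1, b2): P1 prefers a2 (4 > -2) — not an equilibrium.
(a2, b1): P1 prefers a1 (2 > -5) — not an equilibrium.
(a2, b2): P2 prefers b1 (3 > 2) — not an equilibrium.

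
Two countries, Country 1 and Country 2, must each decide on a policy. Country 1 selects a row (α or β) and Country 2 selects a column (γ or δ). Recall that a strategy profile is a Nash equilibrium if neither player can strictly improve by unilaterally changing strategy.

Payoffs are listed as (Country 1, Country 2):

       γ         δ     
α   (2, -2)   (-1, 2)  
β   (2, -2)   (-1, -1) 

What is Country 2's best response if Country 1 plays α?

Against α, Country 2 earns -2 from γ and 2 from δ.
So δ is the best response.

δ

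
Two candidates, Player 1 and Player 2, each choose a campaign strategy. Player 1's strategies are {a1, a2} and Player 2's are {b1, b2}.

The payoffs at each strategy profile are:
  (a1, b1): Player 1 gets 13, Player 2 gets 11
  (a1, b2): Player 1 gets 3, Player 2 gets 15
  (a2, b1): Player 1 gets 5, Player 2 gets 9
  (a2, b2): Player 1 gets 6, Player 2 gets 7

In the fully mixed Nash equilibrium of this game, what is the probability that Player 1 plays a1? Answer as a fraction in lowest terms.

Let p be the probability that Player 1 plays a1. In a completely mixed equilibrium, Player 2 must be indifferent between b1 and b2.
Player 2's expected payoff from b1 is 11p + 9(1−p); from b2 it is 15p + 7(1−p).
Setting these equal: 2p + 9 = 8p + 7, so p = 1/3.

1/3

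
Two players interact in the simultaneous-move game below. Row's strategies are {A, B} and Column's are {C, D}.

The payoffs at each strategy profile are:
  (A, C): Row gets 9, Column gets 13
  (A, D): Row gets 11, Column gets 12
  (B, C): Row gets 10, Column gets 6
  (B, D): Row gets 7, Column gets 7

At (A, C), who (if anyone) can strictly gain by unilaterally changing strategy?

Row

Row at (A, C) earns 9; deviating to B yields 10 — a strict improvement.
Column earns 13; deviating to D yields 12 — not better.
Only Row has a strictly profitable deviation.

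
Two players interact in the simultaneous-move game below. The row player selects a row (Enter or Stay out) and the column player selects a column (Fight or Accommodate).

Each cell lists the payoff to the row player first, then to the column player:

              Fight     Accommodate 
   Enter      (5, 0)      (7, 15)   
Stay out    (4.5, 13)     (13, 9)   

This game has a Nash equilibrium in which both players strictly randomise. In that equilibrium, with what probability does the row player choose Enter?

4/19

Let p be the probability that the row player plays Enter. In a completely mixed equilibrium, the column player must be indifferent between Fight and Accommodate.
The column player's expected payoff from Fight is 13(1−p); from Accommodate it is 15p + 9(1−p).
Setting these equal: −13p + 13 = 6p + 9, so p = 4/19.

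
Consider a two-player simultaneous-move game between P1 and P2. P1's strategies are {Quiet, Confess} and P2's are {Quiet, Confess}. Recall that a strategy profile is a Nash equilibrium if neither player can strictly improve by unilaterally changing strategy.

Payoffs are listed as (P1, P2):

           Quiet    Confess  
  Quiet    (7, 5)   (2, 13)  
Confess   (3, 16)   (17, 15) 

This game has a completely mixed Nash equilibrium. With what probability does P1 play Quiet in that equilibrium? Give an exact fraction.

1/9

Let r be the probability that P1 plays Quiet. In a completely mixed equilibrium, P2 must be indifferent between Quiet and Confess.
P2's expected payoff from Quiet is 5r + 16(1−r); from Confess it is 13r + 15(1−r).
Setting these equal: −11r + 16 = −2r + 15, so r = 1/9.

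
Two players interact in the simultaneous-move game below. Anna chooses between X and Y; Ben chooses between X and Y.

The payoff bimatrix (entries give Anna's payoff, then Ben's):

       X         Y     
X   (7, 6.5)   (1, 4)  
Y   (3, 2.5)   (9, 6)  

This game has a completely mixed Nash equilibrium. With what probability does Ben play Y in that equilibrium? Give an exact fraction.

Let c be the probability that Ben plays X. In a completely mixed equilibrium, Anna must be indifferent between X and Y.
Anna's expected payoff from X is 7c + (1−c); from Y it is 3c + 9(1−c).
Setting these equal: 6c + 1 = −6c + 9, so c = 2/3.
Therefore Ben plays Y with probability 1 − 2/3 = 1/3.

1/3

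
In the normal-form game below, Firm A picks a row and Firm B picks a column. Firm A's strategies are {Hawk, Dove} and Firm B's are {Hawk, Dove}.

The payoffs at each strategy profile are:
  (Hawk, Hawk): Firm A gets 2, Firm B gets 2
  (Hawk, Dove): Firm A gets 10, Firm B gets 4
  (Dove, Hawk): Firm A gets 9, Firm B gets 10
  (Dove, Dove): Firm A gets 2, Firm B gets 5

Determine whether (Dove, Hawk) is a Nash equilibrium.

Yes

At (Dove, Hawk), Firm A earns 9; switching to Hawk would give 2, so Firm A has no profitable deviation.
Firm B earns 10; switching to Dove would give 5, so Firm B has no profitable deviation.
Neither player can gain by a unilateral deviation, so this profile is a Nash equilibrium.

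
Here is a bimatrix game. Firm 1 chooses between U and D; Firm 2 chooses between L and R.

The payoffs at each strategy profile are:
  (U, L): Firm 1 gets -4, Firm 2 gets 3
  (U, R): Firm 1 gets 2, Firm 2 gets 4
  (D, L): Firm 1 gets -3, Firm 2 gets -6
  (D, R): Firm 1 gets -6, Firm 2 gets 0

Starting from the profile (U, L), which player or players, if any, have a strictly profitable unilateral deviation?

Both

Firm 1 at (U, L) earns -4; deviating to D yields -3 — a strict improvement.
Firm 2 earns 3; deviating to R yields 4 — a strict improvement.
Both Firm 1 and Firm 2 have strictly profitable deviations.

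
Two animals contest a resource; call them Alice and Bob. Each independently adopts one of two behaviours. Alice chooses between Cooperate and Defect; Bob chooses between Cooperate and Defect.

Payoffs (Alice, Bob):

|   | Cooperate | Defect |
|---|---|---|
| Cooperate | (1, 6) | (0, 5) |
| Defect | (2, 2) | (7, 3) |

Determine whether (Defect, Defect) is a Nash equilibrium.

At (Defect, Defect), Alice earns 7; switching to Cooperate would give 0, so Alice has no profitable deviation.
Bob earns 3; switching to Cooperate would give 2, so Bob has no profitable deviation.
Neither player can gain by a unilateral deviation, so this profile is a Nash equilibrium.

Yes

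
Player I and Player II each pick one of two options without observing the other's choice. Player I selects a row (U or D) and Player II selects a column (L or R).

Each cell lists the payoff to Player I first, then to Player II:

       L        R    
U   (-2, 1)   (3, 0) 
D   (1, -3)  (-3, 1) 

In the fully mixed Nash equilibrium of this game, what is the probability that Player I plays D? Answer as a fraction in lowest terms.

1/5

Let x be the probability that Player I plays U. In a completely mixed equilibrium, Player II must be indifferent between L and R.
Player II's expected payoff from L is x − 3(1−x); from R it is (1−x).
Setting these equal: 4x − 3 = −x + 1, so x = 4/5.
Therefore Player I plays D with probability 1 − 4/5 = 1/5.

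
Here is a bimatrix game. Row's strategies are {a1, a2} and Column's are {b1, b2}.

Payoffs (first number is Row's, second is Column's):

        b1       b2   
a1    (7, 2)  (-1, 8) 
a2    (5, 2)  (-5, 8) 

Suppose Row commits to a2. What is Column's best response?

Against a2, Column earns 2 from b1 and 8 from b2.
So b2 is the best response.

b2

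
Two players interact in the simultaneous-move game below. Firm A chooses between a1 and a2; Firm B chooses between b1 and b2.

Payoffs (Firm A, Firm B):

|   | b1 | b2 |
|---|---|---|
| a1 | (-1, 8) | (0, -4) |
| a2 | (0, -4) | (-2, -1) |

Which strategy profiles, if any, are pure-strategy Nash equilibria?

none

(a1, b1): Firm A prefers a2 (0 > -1) — not an equilibrium.
(a1, b2): Firm B prefers b1 (8 > -4) — not an equilibrium.
(a2, b1): Firm B prefers b2 (-1 > -4) — not an equilibrium.
(a2, b2): Firm A prefers a1 (0 > -2) — not an equilibrium.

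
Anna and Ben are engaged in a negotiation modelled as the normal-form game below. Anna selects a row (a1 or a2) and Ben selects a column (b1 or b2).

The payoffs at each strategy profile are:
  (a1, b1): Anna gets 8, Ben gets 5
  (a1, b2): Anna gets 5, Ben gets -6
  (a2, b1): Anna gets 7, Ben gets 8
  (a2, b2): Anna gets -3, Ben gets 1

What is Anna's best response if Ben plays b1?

Against b1, Anna earns 8 from a1 and 7 from a2.
So a1 is the best response.

a1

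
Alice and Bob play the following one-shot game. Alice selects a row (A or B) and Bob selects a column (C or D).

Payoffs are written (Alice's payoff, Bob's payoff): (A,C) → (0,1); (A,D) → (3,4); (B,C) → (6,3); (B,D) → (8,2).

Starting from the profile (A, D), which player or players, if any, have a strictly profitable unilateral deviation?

Alice at (A, D) earns 3; deviating to B yields 8 — a strict improvement.
Bob earns 4; deviating to C yields 1 — not better.
Only Alice has a strictly profitable deviation.

Alice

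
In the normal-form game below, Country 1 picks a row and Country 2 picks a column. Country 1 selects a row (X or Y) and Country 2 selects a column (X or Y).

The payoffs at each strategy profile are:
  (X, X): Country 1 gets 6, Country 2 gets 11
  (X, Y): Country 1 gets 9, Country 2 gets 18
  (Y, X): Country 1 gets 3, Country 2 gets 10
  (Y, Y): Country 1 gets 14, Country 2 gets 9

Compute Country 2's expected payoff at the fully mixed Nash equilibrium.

First find x, the probability Country 1 plays X, from Country 2's indifference between X and Y: 11x + 10(1−x) = 18x + 9(1−x), giving x = 1/8.
Since Country 2 is indifferent in equilibrium, Country 2's expected payoff equals the payoff from either column against (1/8, 7/8). Using X: 11(1/8) + 10(7/8) = 81/8.

81/8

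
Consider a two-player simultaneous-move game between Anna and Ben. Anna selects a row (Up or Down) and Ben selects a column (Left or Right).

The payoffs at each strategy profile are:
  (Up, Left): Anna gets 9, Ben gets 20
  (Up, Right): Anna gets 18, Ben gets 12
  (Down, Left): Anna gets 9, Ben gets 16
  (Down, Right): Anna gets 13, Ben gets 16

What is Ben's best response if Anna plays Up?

Left

Against Up, Ben earns 20 from Left and 12 from Right.
So Left is the best response.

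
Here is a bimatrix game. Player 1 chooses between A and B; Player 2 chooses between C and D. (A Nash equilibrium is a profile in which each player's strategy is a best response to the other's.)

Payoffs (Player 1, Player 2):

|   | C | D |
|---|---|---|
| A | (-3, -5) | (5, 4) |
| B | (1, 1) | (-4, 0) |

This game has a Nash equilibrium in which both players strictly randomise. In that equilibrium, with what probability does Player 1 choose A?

Let p be the probability that Player 1 plays A. In a completely mixed equilibrium, Player 2 must be indifferent between C and D.
Player 2's expected payoff from C is −5p + (1−p); from D it is 4p.
Setting these equal: −6p + 1 = 4p, so p = 1/10.

1/10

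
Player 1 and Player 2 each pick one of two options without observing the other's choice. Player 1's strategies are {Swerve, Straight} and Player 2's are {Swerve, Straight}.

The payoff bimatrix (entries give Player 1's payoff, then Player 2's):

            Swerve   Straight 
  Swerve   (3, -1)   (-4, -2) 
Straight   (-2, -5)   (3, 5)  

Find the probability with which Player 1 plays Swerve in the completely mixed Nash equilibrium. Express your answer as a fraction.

10/11

Let r be the probability that Player 1 plays Swerve. In a completely mixed equilibrium, Player 2 must be indifferent between Swerve and Straight.
Player 2's expected payoff from Swerve is −r − 5(1−r); from Straight it is −2r + 5(1−r).
Setting these equal: 4r − 5 = −7r + 5, so r = 10/11.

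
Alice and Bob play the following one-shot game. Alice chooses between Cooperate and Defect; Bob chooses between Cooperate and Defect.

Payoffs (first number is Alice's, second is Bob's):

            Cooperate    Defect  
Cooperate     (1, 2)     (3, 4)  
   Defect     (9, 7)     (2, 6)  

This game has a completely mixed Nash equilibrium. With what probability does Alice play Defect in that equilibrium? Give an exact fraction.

Let x be the probability that Alice plays Cooperate. In a completely mixed equilibrium, Bob must be indifferent between Cooperate and Defect.
Bob's expected payoff from Cooperate is 2x + 7(1−x); from Defect it is 4x + 6(1−x).
Setting these equal: −5x + 7 = −2x + 6, so x = 1/3.
Therefore Alice plays Defect with probability 1 − 1/3 = 2/3.

2/3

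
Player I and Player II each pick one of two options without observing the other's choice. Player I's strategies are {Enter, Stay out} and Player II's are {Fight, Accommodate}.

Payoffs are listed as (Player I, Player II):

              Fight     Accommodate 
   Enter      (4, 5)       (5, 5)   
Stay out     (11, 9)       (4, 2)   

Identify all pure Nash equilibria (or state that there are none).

(Enter, Fight): Player I prefers Stay out (11 > 4) — not an equilibrium.
(Enter, Accommodate): Player I gets 5 ≥ 4 from Stay out, and Player II gets 5 ≥ 5 from Fight — Nash equilibrium.
(Stay out, Fight): Player I gets 11 ≥ 4 from Enter, and Player II gets 9 ≥ 2 from Accommodate — Nash equilibrium.
(Stay out, Accommodate): Player I prefers Enter (5 > 4); Player II prefers Fight (9 > 2) — not an equilibrium.

(Enter, Accommodate) and (Stay out, Fight)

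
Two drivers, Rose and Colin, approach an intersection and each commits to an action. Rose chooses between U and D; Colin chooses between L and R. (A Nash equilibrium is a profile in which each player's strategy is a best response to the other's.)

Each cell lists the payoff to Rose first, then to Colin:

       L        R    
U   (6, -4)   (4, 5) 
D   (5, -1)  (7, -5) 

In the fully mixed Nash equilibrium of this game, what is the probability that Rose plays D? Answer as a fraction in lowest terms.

Let p be the probability that Rose plays U. In a completely mixed equilibrium, Colin must be indifferent between L and R.
Colin's expected payoff from L is −4p − (1−p); from R it is 5p − 5(1−p).
Setting these equal: −3p − 1 = 10p − 5, so p = 4/13.
Therefore Rose plays D with probability 1 − 4/13 = 9/13.

9/13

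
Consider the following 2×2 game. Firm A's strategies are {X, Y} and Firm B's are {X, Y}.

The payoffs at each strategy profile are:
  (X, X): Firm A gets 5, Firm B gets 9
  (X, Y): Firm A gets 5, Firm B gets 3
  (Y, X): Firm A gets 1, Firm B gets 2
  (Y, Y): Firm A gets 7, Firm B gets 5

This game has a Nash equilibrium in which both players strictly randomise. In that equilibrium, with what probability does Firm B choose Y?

2/3

Let c be the probability that Firm B plays X. In a completely mixed equilibrium, Firm A must be indifferent between X and Y.
Firm A's expected payoff from X is 5c + 5(1−c); from Y it is c + 7(1−c).
Setting these equal: 5 = −6c + 7, so c = 1/3.
Therefore Firm B plays Y with probability 1 − 1/3 = 2/3.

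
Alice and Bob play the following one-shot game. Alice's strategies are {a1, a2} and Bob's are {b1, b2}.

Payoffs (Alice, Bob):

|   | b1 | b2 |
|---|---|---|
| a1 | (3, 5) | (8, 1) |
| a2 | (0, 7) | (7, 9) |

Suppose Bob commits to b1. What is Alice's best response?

a1

Against b1, Alice earns 3 from a1 and 0 from a2.
So a1 is the best response.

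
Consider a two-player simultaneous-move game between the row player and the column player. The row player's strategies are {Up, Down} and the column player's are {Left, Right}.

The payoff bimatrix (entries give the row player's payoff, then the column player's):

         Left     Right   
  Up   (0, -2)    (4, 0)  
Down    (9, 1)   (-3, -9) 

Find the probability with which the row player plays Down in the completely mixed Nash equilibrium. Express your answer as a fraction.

1/6

Let x be the probability that the row player plays Up. In a completely mixed equilibrium, the column player must be indifferent between Left and Right.
The column player's expected payoff from Left is −2x + (1−x); from Right it is −9(1−x).
Setting these equal: −3x + 1 = 9x − 9, so x = 5/6.
Therefore the row player plays Down with probability 1 − 5/6 = 1/6.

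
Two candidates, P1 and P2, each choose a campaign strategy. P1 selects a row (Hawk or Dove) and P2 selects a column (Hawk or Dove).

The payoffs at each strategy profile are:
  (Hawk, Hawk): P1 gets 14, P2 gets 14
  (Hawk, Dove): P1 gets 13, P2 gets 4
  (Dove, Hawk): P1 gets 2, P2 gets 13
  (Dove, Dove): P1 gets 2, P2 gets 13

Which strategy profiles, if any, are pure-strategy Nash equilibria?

(Hawk, Hawk)

(Hawk, Hawk): P1 gets 14 ≥ 2 from Dove, and P2 gets 14 ≥ 4 from Dove — Nash equilibrium.
(Hawk, Dove): P2 prefers Hawk (14 > 4) — not an equilibrium.
(Dove, Hawk): P1 prefers Hawk (14 > 2) — not an equilibrium.
(Dove, Dove): P1 prefers Hawk (13 > 2) — not an equilibrium.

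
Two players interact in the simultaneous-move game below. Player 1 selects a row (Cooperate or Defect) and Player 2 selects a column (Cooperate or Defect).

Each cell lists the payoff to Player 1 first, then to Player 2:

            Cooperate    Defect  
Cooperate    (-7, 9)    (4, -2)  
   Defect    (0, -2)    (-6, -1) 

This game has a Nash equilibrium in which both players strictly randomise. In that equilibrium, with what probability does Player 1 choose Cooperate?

Let p be the probability that Player 1 plays Cooperate. In a completely mixed equilibrium, Player 2 must be indifferent between Cooperate and Defect.
Player 2's expected payoff from Cooperate is 9p − 2(1−p); from Defect it is −2p − (1−p).
Setting these equal: 11p − 2 = −p − 1, so p = 1/12.

1/12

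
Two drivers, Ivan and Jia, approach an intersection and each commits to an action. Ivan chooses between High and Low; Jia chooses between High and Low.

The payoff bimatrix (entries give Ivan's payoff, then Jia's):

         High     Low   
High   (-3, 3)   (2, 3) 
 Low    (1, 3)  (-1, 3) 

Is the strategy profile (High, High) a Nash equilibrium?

At (High, High), Ivan earns -3; switching to Low would give 1, so Ivan would deviate.
Jia earns 3; switching to Low would give 3, so Jia has no profitable deviation.
Since at least one player can profitably deviate, this is not a Nash equilibrium.

No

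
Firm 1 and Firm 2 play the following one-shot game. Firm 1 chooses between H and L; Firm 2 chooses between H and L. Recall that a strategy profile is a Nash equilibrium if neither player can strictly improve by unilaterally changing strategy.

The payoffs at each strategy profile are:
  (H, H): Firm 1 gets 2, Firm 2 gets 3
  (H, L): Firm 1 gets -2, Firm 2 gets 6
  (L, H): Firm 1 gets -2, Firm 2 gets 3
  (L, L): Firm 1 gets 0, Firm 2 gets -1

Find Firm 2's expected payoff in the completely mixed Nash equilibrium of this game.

First find x, the probability Firm 1 plays H, from Firm 2's indifference between H and L: 3x + 3(1−x) = 6x − (1−x), giving x = 4/7.
Since Firm 2 is indifferent in equilibrium, Firm 2's expected payoff equals the payoff from either column against (4/7, 3/7). Using H: 3(4/7) + 3(3/7) = 3.

3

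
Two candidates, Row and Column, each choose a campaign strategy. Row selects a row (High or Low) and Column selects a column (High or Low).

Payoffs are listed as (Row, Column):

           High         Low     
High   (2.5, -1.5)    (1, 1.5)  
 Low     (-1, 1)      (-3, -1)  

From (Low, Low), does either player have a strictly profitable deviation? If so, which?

Row at (Low, Low) earns -3; deviating to High yields 1 — a strict improvement.
Column earns -1; deviating to High yields 1 — a strict improvement.
Both Row and Column have strictly profitable deviations.

Both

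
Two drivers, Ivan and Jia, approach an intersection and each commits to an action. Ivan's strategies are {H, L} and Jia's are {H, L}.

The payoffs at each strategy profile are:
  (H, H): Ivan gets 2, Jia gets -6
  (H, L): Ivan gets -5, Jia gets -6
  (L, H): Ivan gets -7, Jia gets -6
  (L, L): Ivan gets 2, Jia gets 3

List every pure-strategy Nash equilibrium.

(H, H) and (L, L)

(H, H): Ivan gets 2 ≥ -7 from L, and Jia gets -6 ≥ -6 from L — Nash equilibrium.
(H, L): Ivan prefers L (2 > -5) — not an equilibrium.
(L, H): Ivan prefers H (2 > -7); Jia prefers L (3 > -6) — not an equilibrium.
(L, L): Ivan gets 2 ≥ -5 from H, and Jia gets 3 ≥ -6 from H — Nash equilibrium.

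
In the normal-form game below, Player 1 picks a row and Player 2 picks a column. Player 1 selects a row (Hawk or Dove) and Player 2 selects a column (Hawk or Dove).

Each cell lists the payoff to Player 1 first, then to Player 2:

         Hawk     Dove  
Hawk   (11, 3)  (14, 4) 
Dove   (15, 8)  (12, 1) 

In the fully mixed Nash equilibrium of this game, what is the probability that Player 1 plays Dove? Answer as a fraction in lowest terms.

1/8

Let x be the probability that Player 1 plays Hawk. In a completely mixed equilibrium, Player 2 must be indifferent between Hawk and Dove.
Player 2's expected payoff from Hawk is 3x + 8(1−x); from Dove it is 4x + (1−x).
Setting these equal: −5x + 8 = 3x + 1, so x = 7/8.
Therefore Player 1 plays Dove with probability 1 − 7/8 = 1/8.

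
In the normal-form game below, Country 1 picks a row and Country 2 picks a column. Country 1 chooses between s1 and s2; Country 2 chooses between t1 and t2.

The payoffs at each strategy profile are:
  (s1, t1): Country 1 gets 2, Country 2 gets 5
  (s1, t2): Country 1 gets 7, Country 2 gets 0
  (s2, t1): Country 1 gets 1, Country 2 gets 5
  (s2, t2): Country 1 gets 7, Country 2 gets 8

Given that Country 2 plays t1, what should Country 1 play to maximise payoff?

Against t1, Country 1 earns 2 from s1 and 1 from s2.
So s1 is the best response.

s1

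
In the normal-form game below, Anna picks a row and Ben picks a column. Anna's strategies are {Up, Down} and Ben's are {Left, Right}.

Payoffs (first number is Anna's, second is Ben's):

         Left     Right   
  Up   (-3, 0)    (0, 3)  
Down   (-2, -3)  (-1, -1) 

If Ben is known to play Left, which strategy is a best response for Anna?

Down

Against Left, Anna earns -3 from Up and -2 from Down.
So Down is the best response.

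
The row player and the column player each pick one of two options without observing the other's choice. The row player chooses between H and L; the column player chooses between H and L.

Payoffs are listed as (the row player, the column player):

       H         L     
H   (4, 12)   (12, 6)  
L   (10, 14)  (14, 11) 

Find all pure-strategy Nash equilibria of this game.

(L, H)

(H, H): the row player prefers L (10 > 4) — not an equilibrium.
(H, L): the row player prefers L (14 > 12); the column player prefers H (12 > 6) — not an equilibrium.
(L, H): the row player gets 10 ≥ 4 from H, and the column player gets 14 ≥ 11 from L — Nash equilibrium.
(L, L): the column player prefers H (14 > 11) — not an equilibrium.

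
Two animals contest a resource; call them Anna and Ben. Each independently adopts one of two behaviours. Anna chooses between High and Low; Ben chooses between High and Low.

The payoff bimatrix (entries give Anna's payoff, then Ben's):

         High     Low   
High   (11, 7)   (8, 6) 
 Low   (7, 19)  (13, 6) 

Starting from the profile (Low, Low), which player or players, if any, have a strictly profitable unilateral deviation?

Ben

Anna at (Low, Low) earns 13; deviating to High yields 8 — not better.
Ben earns 6; deviating to High yields 19 — a strict improvement.
Only Ben has a strictly profitable deviation.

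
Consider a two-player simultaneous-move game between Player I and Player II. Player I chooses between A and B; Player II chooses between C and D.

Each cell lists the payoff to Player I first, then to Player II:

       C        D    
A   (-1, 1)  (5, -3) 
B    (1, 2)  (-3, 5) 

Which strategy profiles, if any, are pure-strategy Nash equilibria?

(A, C): Player I prefers B (1 > -1) — not an equilibrium.
(A, D): Player II prefers C (1 > -3) — not an equilibrium.
(B, C): Player II prefers D (5 > 2) — not an equilibrium.
(B, D): Player I prefers A (5 > -3) — not an equilibrium.

none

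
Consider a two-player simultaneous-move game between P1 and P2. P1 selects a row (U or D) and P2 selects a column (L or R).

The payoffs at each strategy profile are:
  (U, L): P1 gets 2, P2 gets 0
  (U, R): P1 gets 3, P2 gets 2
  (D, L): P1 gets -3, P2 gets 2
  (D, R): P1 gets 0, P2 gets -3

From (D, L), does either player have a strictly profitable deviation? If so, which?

P1 at (D, L) earns -3; deviating to U yields 2 — a strict improvement.
P2 earns 2; deviating to R yields -3 — not better.
Only P1 has a strictly profitable deviation.

P1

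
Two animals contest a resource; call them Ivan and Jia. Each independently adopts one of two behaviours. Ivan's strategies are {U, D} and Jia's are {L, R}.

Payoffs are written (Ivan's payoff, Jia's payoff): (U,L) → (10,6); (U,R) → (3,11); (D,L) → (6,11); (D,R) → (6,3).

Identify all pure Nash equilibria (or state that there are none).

none

(U, L): Jia prefers R (11 > 6) — not an equilibrium.
(U, R): Ivan prefers D (6 > 3) — not an equilibrium.
(D, L): Ivan prefers U (10 > 6) — not an equilibrium.
(D, R): Jia prefers L (11 > 3) — not an equilibrium.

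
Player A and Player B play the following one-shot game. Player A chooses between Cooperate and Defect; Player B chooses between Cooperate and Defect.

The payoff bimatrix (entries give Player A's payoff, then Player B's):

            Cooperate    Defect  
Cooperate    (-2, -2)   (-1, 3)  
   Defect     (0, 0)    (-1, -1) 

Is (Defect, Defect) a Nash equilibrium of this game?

No

At (Defect, Defect), Player A earns -1; switching to Cooperate would give -1, so Player A has no profitable deviation.
Player B earns -1; switching to Cooperate would give 0, so Player B would deviate.
Since at least one player can profitably deviate, this is not a Nash equilibrium.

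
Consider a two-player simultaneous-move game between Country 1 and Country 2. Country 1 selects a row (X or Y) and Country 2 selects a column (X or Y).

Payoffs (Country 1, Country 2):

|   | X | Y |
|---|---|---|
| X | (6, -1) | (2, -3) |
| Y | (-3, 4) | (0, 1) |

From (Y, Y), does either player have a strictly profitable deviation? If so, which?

Both

Country 1 at (Y, Y) earns 0; deviating to X yields 2 — a strict improvement.
Country 2 earns 1; deviating to X yields 4 — a strict improvement.
Both Country 1 and Country 2 have strictly profitable deviations.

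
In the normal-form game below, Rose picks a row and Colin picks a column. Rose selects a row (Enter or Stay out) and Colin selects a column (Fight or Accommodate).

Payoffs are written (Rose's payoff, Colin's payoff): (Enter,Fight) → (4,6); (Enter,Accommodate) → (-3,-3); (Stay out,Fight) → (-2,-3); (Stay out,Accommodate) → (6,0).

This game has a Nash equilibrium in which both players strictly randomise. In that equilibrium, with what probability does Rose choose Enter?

Let p be the probability that Rose plays Enter. In a completely mixed equilibrium, Colin must be indifferent between Fight and Accommodate.
Colin's expected payoff from Fight is 6p − 3(1−p); from Accommodate it is −3p.
Setting these equal: 9p − 3 = −3p, so p = 1/4.

1/4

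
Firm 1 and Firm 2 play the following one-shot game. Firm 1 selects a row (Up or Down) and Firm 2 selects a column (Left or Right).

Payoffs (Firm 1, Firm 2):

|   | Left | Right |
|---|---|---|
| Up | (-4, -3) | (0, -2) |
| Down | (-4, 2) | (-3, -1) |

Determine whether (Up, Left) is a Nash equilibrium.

No

At (Up, Left), Firm 1 earns -4; switching to Down would give -4, so Firm 1 has no profitable deviation.
Firm 2 earns -3; switching to Right would give -2, so Firm 2 would deviate.
Since at least one player can profitably deviate, this is not a Nash equilibrium.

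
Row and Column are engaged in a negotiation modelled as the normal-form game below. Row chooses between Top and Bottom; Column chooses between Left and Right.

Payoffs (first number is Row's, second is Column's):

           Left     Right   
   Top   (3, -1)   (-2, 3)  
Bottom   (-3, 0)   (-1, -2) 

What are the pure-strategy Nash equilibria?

none

(Top, Left): Column prefers Right (3 > -1) — not an equilibrium.
(Top, Right): Row prefers Bottom (-1 > -2) — not an equilibrium.
(Bottom, Left): Row prefers Top (3 > -3) — not an equilibrium.
(Bottom, Right): Column prefers Left (0 > -2) — not an equilibrium.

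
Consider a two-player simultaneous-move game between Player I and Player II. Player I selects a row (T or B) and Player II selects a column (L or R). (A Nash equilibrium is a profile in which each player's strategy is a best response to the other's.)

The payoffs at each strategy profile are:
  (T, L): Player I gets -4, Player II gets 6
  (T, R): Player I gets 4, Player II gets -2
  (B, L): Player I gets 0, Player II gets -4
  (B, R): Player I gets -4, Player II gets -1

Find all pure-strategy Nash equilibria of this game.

(T, L): Player I prefers B (0 > -4) — not an equilibrium.
(T, R): Player II prefers L (6 > -2) — not an equilibrium.
(B, L): Player II prefers R (-1 > -4) — not an equilibrium.
(B, R): Player I prefers T (4 > -4) — not an equilibrium.

none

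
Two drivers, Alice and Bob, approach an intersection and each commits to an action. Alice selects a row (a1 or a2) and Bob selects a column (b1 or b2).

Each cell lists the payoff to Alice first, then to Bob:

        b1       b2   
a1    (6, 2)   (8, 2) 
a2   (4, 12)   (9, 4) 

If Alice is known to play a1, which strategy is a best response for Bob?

either — both b1 and b2 are best responses

Against a1, Bob earns 2 from b1 and 2 from b2.
So either strategy is a best response.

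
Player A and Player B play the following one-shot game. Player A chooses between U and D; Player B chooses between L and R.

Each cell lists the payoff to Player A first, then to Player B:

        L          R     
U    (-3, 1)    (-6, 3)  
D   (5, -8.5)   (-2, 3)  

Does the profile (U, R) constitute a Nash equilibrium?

No

At (U, R), Player A earns -6; switching to D would give -2, so Player A would deviate.
Player B earns 3; switching to L would give 1, so Player B has no profitable deviation.
Since at least one player can profitably deviate, this is not a Nash equilibrium.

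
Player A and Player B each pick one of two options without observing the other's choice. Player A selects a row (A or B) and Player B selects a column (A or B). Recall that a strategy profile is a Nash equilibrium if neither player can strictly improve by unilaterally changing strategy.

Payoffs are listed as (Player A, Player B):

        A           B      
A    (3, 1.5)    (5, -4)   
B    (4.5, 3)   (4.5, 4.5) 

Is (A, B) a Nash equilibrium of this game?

At (A, B), Player A earns 5; switching to B would give 4.5, so Player A has no profitable deviation.
Player B earns -4; switching to A would give 1.5, so Player B would deviate.
Since at least one player can profitably deviate, this is not a Nash equilibrium.

No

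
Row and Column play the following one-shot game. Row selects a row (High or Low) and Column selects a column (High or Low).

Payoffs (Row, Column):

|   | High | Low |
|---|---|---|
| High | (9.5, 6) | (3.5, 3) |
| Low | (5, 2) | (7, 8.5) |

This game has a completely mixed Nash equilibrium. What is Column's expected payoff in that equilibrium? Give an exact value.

90/19

First find p, the probability Row plays High, from Column's indifference between High and Low: 6p + 2(1−p) = 3p + 8.5(1−p), giving p = 13/19.
Since Column is indifferent in equilibrium, Column's expected payoff equals the payoff from either column against (13/19, 6/19). Using High: 6(13/19) + 2(6/19) = 90/19.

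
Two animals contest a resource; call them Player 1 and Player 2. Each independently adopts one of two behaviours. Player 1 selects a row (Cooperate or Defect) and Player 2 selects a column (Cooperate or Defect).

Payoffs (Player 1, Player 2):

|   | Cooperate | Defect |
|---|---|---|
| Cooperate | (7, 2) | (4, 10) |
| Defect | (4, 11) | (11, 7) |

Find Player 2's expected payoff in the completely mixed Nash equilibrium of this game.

First find p, the probability Player 1 plays Cooperate, from Player 2's indifference between Cooperate and Defect: 2p + 11(1−p) = 10p + 7(1−p), giving p = 1/3.
Since Player 2 is indifferent in equilibrium, Player 2's expected payoff equals the payoff from either column against (1/3, 2/3). Using Cooperate: 2(1/3) + 11(2/3) = 8.

8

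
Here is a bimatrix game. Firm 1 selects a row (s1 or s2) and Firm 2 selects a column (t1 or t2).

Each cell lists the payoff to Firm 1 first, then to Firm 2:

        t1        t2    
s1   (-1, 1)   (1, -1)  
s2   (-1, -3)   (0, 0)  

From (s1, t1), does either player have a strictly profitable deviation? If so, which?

Firm 1 at (s1, t1) earns -1; deviating to s2 yields -1 — not better.
Firm 2 earns 1; deviating to t2 yields -1 — not better.
Neither player can strictly improve; the profile is a Nash equilibrium.

Neither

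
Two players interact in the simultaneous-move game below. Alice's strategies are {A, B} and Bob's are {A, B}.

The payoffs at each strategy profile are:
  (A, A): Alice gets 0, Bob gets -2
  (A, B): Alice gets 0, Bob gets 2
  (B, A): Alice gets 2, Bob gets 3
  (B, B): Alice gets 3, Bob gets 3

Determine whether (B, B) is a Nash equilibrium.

Yes

At (B, B), Alice earns 3; switching to A would give 0, so Alice has no profitable deviation.
Bob earns 3; switching to A would give 3, so Bob has no profitable deviation.
Neither player can gain by a unilateral deviation, so this profile is a Nash equilibrium.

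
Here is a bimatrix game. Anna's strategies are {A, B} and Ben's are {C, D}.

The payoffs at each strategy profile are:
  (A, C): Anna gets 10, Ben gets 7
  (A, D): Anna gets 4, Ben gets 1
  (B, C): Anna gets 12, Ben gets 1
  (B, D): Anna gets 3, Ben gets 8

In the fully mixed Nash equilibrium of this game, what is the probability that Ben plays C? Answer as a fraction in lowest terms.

Let c be the probability that Ben plays C. In a completely mixed equilibrium, Anna must be indifferent between A and B.
Anna's expected payoff from A is 10c + 4(1−c); from B it is 12c + 3(1−c).
Setting these equal: 6c + 4 = 9c + 3, so c = 1/3.

1/3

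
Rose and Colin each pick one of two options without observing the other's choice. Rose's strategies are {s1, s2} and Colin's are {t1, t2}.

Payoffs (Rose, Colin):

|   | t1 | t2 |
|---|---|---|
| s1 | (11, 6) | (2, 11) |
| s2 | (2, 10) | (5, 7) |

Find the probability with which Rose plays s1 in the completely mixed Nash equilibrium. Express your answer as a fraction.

Let p be the probability that Rose plays s1. In a completely mixed equilibrium, Colin must be indifferent between t1 and t2.
Colin's expected payoff from t1 is 6p + 10(1−p); from t2 it is 11p + 7(1−p).
Setting these equal: −4p + 10 = 4p + 7, so p = 3/8.

3/8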